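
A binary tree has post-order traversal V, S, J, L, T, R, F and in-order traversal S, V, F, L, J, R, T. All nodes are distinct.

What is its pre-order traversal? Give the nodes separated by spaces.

F S V R L J T

The last element of post-order is the root; it splits in-order into left and right subtrees.
Root F: left subtree has 2 nodes {S, V}, right has 4 {L, J, R, T}.
  Root S: left subtree has 0 nodes { }, right has 1 {V}.
  Root R: left subtree has 2 nodes {L, J}, right has 1 {T}.
    Root L: left subtree has 0 nodes { }, right has 1 {J}.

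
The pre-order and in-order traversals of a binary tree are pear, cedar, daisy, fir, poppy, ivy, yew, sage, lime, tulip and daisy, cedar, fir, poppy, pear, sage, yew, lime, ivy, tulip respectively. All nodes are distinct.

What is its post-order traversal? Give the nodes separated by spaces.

The first element of pre-order is the root; it splits in-order into left and right subtrees.
Root pear: left subtree has 4 nodes {daisy, cedar, fir, poppy}, right has 5 {sage, yew, lime, ivy, tulip}.
  Root cedar: left subtree has 1 node {daisy}, right has 2 {fir, poppy}.
    Root fir: left subtree has 0 nodes { }, right has 1 {poppy}.
  Root ivy: left subtree has 3 nodes {sage, yew, lime}, right has 1 {tulip}.
    Root yew: left subtree has 1 node {sage}, right has 1 {lime}.

daisy poppy fir cedar sage lime yew tulip ivy pear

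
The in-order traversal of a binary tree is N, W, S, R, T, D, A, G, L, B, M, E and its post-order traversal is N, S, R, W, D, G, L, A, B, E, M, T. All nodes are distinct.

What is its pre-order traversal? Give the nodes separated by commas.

T, W, N, R, S, M, B, A, D, L, G, E

The last element of post-order is the root; it splits in-order into left and right subtrees.
Root T: left subtree has 4 nodes {N, W, S, R}, right has 7 {D, A, G, L, B, M, E}.
  Root W: left subtree has 1 node {N}, right has 2 {S, R}.
    Root R: left subtree has 1 node {S}, right has 0 { }.
  Root M: left subtree has 5 nodes {D, A, G, L, B}, right has 1 {E}.
    Root B: left subtree has 4 nodes {D, A, G, L}, right has 0 { }.
      Root A: left subtree has 1 node {D}, right has 2 {G, L}.
        Root L: left subtree has 1 node {G}, right has 0 { }.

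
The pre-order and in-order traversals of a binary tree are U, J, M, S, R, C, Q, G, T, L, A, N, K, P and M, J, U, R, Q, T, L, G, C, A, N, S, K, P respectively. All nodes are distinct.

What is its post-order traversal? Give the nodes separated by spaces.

The first element of pre-order is the root; it splits in-order into left and right subtrees.
Root U: left subtree has 2 nodes {M, J}, right has 11 {R, Q, T, L, G, C, A, N, S, K, P}.
  Root J: left subtree has 1 node {M}, right has 0 { }.
  Root S: left subtree has 8 nodes {R, Q, T, L, G, C, A, N}, right has 2 {K, P}.
    Root R: left subtree has 0 nodes { }, right has 7 {Q, T, L, G, C, A, N}.
      Root C: left subtree has 4 nodes {Q, T, L, G}, right has 2 {A, N}.
        Root Q: left subtree has 0 nodes { }, right has 3 {T, L, G}.
          Root G: left subtree has 2 nodes {T, L}, right has 0 { }.
            Root T: left subtree has 0 nodes { }, right has 1 {L}.
        Root A: left subtree has 0 nodes { }, right has 1 {N}.
    Root K: left subtree has 0 nodes { }, right has 1 {P}.

M J L T G Q N A C R P K S U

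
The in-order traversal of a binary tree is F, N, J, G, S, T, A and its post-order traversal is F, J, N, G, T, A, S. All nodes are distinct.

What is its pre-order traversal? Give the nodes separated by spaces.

The last element of post-order is the root; it splits in-order into left and right subtrees.
Root S: left subtree has 4 nodes {F, N, J, G}, right has 2 {T, A}.
  Root G: left subtree has 3 nodes {F, N, J}, right has 0 { }.
    Root N: left subtree has 1 node {F}, right has 1 {J}.
  Root A: left subtree has 1 node {T}, right has 0 { }.

S G N F J A T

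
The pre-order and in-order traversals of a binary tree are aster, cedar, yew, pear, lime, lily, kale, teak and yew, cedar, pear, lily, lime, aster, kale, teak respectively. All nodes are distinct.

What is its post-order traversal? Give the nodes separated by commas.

yew, lily, lime, pear, cedar, teak, kale, aster

The first element of pre-order is the root; it splits in-order into left and right subtrees.
Root aster: left subtree has 5 nodes {yew, cedar, pear, lily, lime}, right has 2 {kale, teak}.
  Root cedar: left subtree has 1 node {yew}, right has 3 {pear, lily, lime}.
    Root pear: left subtree has 0 nodes { }, right has 2 {lily, lime}.
      Root lime: left subtree has 1 node {lily}, right has 0 { }.
  Root kale: left subtree has 0 nodes { }, right has 1 {teak}.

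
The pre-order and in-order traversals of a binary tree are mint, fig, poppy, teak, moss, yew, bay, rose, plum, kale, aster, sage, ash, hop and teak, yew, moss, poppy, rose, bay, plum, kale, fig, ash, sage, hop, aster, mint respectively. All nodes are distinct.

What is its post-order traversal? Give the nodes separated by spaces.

yew moss teak rose kale plum bay poppy ash hop sage aster fig mint

The first element of pre-order is the root; it splits in-order into left and right subtrees.
Root mint: left subtree has 13 nodes {teak, yew, moss, poppy, rose, bay, plum, kale, fig, ash, sage, hop, aster}, right has 0 { }.
  Root fig: left subtree has 8 nodes {teak, yew, moss, poppy, rose, bay, plum, kale}, right has 4 {ash, sage, hop, aster}.
    Root poppy: left subtree has 3 nodes {teak, yew, moss}, right has 4 {rose, bay, plum, kale}.
      Root teak: left subtree has 0 nodes { }, right has 2 {yew, moss}.
        Root moss: left subtree has 1 node {yew}, right has 0 { }.
      Root bay: left subtree has 1 node {rose}, right has 2 {plum, kale}.
        Root plum: left subtree has 0 nodes { }, right has 1 {kale}.
    Root aster: left subtree has 3 nodes {ash, sage, hop}, right has 0 { }.
      Root sage: left subtree has 1 node {ash}, right has 1 {hop}.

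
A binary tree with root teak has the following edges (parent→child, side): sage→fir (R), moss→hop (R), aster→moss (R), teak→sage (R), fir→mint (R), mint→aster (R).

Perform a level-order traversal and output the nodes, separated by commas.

teak, sage, fir, mint, aster, moss, hop

Level-order visits nodes level by level from the root, left to right within each level.
Level 0: teak
Level 1: sage
Level 2: fir
Level 3: mint
Level 4: aster
Level 5: moss
Level 6: hop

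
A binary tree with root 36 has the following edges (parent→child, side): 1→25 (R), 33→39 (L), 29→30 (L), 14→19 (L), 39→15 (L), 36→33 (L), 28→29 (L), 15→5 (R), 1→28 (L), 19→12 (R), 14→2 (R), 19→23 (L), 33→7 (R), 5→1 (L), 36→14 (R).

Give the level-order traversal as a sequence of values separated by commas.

36, 33, 14, 39, 7, 19, 2, 15, 23, 12, 5, 1, 28, 25, 29, 30

Level-order visits nodes level by level from the root, left to right within each level.
Level 0: 36
Level 1: 33, 14
Level 2: 39, 7, 19, 2
Level 3: 15, 23, 12
Level 4: 5
Level 5: 1
Level 6: 28, 25
Level 7: 29
Level 8: 30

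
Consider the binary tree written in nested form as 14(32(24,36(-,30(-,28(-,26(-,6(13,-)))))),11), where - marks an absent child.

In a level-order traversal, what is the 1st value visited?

Level-order visits nodes level by level from the root, left to right within each level.
Level 0: 14
Level 1: 32, 11
Level 2: 24, 36
Level 3: 30
Level 4: 28
Level 5: 26
Level 6: 6
Level 7: 13
Full level-order sequence: 14, 32, 11, 24, 36, 30, 28, 26, 6, 13.

14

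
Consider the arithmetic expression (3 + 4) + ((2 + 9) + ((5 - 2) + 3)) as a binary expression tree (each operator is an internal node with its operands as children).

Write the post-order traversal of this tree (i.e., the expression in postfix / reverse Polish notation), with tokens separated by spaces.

Post-order on an expression tree gives postfix notation: for each operator, emit left operand, right operand, then the operator.

3 4 + 2 9 + 5 2 - 3 + + +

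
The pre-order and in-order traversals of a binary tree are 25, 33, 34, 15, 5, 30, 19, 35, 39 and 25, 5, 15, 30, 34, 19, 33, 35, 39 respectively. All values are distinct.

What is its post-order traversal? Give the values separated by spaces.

5 30 15 19 34 39 35 33 25

The first element of pre-order is the root; it splits in-order into left and right subtrees.
Root 25: left subtree has 0 nodes { }, right has 8 {5, 15, 30, 34, 19, 33, 35, 39}.
  Root 33: left subtree has 5 nodes {5, 15, 30, 34, 19}, right has 2 {35, 39}.
    Root 34: left subtree has 3 nodes {5, 15, 30}, right has 1 {19}.
      Root 15: left subtree has 1 node {5}, right has 1 {30}.
    Root 35: left subtree has 0 nodes { }, right has 1 {39}.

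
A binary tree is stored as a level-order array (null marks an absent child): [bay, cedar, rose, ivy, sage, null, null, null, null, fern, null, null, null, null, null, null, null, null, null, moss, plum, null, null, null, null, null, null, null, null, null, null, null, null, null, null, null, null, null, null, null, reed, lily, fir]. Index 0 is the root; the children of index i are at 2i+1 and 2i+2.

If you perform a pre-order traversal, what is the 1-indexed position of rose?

11

Pre-order visits the node, then its left subtree, then its right subtree.
Visit bay.
At bay: go left to cedar.
  Visit cedar.
  At cedar: go left to ivy.
    ivy is a leaf — visit ivy.
  At cedar: go right to sage.
    Visit sage.
    At sage: go left to fern.
      Visit fern.
      At fern: go left to moss.
        Visit moss.
        At moss: no left child.
        At moss: go right to reed.
          reed is a leaf — visit reed.
      At fern: go right to plum.
        Visit plum.
        At plum: go left to lily.
          lily is a leaf — visit lily.
        At plum: go right to fir.
          fir is a leaf — visit fir.
    At sage: no right child.
At bay: go right to rose.
  rose is a leaf — visit rose.
Full pre-order sequence: bay, cedar, ivy, sage, fern, moss, reed, plum, lily, fir, rose.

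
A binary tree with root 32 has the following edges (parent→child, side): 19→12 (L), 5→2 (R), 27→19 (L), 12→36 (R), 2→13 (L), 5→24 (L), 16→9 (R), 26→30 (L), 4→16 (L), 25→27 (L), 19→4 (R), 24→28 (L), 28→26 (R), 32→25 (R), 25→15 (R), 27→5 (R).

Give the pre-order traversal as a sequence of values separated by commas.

32, 25, 27, 19, 12, 36, 4, 16, 9, 5, 24, 28, 26, 30, 2, 13, 15

Pre-order visits the node, then its left subtree, then its right subtree.
Visit 32.
At 32: no left child.
At 32: go right to 25.
  Visit 25.
  At 25: go left to 27.
    Visit 27.
    At 27: go left to 19.
      Visit 19.
      At 19: go left to 12.
        Visit 12.
        At 12: no left child.
        At 12: go right to 36.
          36 is a leaf — visit 36.
      At 19: go right to 4.
        Visit 4.
        At 4: go left to 16.
          Visit 16.
          At 16: no left child.
          At 16: go right to 9.
            9 is a leaf — visit 9.
        At 4: no right child.
    At 27: go right to 5.
      Visit 5.
      At 5: go left to 24.
        Visit 24.
        At 24: go left to 28.
          Visit 28.
          At 28: no left child.
          At 28: go right to 26.
            Visit 26.
            At 26: go left to 30.
              30 is a leaf — visit 30.
            At 26: no right child.
        At 24: no right child.
      At 5: go right to 2.
        Visit 2.
        At 2: go left to 13.
          13 is a leaf — visit 13.
        At 2: no right child.
  At 25: go right to 15.
    15 is a leaf — visit 15.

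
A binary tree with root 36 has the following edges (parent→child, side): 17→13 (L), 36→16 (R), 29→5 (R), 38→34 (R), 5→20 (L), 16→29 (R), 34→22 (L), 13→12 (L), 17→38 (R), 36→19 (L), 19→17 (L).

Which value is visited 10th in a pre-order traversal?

29

Pre-order visits the node, then its left subtree, then its right subtree.
Visit 36.
At 36: go left to 19.
  Visit 19.
  At 19: go left to 17.
    Visit 17.
    At 17: go left to 13.
      Visit 13.
      At 13: go left to 12.
        12 is a leaf — visit 12.
      At 13: no right child.
    At 17: go right to 38.
      Visit 38.
      At 38: no left child.
      At 38: go right to 34.
        Visit 34.
        At 34: go left to 22.
          22 is a leaf — visit 22.
        At 34: no right child.
  At 19: no right child.
At 36: go right to 16.
  Visit 16.
  At 16: no left child.
  At 16: go right to 29.
    Visit 29.
    At 29: no left child.
    At 29: go right to 5.
      Visit 5.
      At 5: go left to 20.
        20 is a leaf — visit 20.
      At 5: no right child.
Full pre-order sequence: 36, 19, 17, 13, 12, 38, 34, 22, 16, 29, 5, 20.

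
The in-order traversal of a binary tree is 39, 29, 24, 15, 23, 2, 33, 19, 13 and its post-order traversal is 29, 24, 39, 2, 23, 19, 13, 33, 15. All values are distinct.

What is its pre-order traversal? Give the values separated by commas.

The last element of post-order is the root; it splits in-order into left and right subtrees.
Root 15: left subtree has 3 nodes {39, 29, 24}, right has 5 {23, 2, 33, 19, 13}.
  Root 39: left subtree has 0 nodes { }, right has 2 {29, 24}.
    Root 24: left subtree has 1 node {29}, right has 0 { }.
  Root 33: left subtree has 2 nodes {23, 2}, right has 2 {19, 13}.
    Root 23: left subtree has 0 nodes { }, right has 1 {2}.
    Root 13: left subtree has 1 node {19}, right has 0 { }.

15, 39, 24, 29, 33, 23, 2, 13, 19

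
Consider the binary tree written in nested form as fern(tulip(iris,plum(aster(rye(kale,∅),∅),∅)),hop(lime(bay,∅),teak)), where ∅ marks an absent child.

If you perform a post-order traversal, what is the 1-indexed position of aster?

4

Post-order visits the left subtree, then the right subtree, then the node.
At fern: go left to tulip.
  At tulip: go left to iris.
    iris is a leaf — visit iris.
  At tulip: go right to plum.
    At plum: go left to aster.
      At aster: go left to rye.
        At rye: go left to kale.
          kale is a leaf — visit kale.
        At rye: no right child.
        Visit rye.
      At aster: no right child.
      Visit aster.
    At plum: no right child.
    Visit plum.
  Visit tulip.
At fern: go right to hop.
  At hop: go left to lime.
    At lime: go left to bay.
      bay is a leaf — visit bay.
    At lime: no right child.
    Visit lime.
  At hop: go right to teak.
    teak is a leaf — visit teak.
  Visit hop.
Visit fern.
Full post-order sequence: iris, kale, rye, aster, plum, tulip, bay, lime, teak, hop, fern.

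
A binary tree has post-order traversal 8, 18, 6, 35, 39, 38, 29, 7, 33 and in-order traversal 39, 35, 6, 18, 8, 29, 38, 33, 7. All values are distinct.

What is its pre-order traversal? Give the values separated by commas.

33, 29, 39, 35, 6, 18, 8, 38, 7

The last element of post-order is the root; it splits in-order into left and right subtrees.
Root 33: left subtree has 7 nodes {39, 35, 6, 18, 8, 29, 38}, right has 1 {7}.
  Root 29: left subtree has 5 nodes {39, 35, 6, 18, 8}, right has 1 {38}.
    Root 39: left subtree has 0 nodes { }, right has 4 {35, 6, 18, 8}.
      Root 35: left subtree has 0 nodes { }, right has 3 {6, 18, 8}.
        Root 6: left subtree has 0 nodes { }, right has 2 {18, 8}.
          Root 18: left subtree has 0 nodes { }, right has 1 {8}.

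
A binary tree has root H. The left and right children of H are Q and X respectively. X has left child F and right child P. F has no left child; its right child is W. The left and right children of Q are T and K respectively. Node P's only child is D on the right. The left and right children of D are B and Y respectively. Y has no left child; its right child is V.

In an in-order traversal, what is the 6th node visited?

In-order visits the left subtree, then the node, then the right subtree.
At H: go left to Q.
  At Q: go left to T.
    T is a leaf — visit T.
  Visit Q.
  At Q: go right to K.
    K is a leaf — visit K.
Visit H.
At H: go right to X.
  At X: go left to F.
    At F: no left child.
    Visit F.
    At F: go right to W.
      W is a leaf — visit W.
  Visit X.
  At X: go right to P.
    At P: no left child.
    Visit P.
    At P: go right to D.
      At D: go left to B.
        B is a leaf — visit B.
      Visit D.
      At D: go right to Y.
        At Y: no left child.
        Visit Y.
        At Y: go right to V.
          V is a leaf — visit V.
Full in-order sequence: T, Q, K, H, F, W, X, P, B, D, Y, V.

W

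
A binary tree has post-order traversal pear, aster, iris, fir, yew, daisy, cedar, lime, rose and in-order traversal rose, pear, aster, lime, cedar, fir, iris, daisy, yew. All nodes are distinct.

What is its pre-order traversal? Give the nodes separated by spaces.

The last element of post-order is the root; it splits in-order into left and right subtrees.
Root rose: left subtree has 0 nodes { }, right has 8 {pear, aster, lime, cedar, fir, iris, daisy, yew}.
  Root lime: left subtree has 2 nodes {pear, aster}, right has 5 {cedar, fir, iris, daisy, yew}.
    Root aster: left subtree has 1 node {pear}, right has 0 { }.
    Root cedar: left subtree has 0 nodes { }, right has 4 {fir, iris, daisy, yew}.
      Root daisy: left subtree has 2 nodes {fir, iris}, right has 1 {yew}.
        Root fir: left subtree has 0 nodes { }, right has 1 {iris}.

rose lime aster pear cedar daisy fir iris yew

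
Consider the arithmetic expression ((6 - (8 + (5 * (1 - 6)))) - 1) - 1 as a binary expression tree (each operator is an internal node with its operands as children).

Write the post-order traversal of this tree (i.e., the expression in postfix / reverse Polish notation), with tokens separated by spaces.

6 8 5 1 6 - * + - 1 - 1 -

Post-order on an expression tree gives postfix notation: for each operator, emit left operand, right operand, then the operator.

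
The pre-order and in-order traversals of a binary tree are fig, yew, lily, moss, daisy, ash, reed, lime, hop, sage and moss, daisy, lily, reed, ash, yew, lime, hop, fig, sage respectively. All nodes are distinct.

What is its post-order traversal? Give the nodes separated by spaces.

The first element of pre-order is the root; it splits in-order into left and right subtrees.
Root fig: left subtree has 8 nodes {moss, daisy, lily, reed, ash, yew, lime, hop}, right has 1 {sage}.
  Root yew: left subtree has 5 nodes {moss, daisy, lily, reed, ash}, right has 2 {lime, hop}.
    Root lily: left subtree has 2 nodes {moss, daisy}, right has 2 {reed, ash}.
      Root moss: left subtree has 0 nodes { }, right has 1 {daisy}.
      Root ash: left subtree has 1 node {reed}, right has 0 { }.
    Root lime: left subtree has 0 nodes { }, right has 1 {hop}.

daisy moss reed ash lily hop lime yew sage fig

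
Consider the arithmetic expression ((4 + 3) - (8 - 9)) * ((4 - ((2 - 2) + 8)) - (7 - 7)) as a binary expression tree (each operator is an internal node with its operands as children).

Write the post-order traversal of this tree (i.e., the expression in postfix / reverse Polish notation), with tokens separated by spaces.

4 3 + 8 9 - - 4 2 2 - 8 + - 7 7 - - *

Post-order on an expression tree gives postfix notation: for each operator, emit left operand, right operand, then the operator.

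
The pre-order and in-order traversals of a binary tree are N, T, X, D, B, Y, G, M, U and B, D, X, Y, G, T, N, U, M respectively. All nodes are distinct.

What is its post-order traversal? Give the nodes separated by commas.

B, D, G, Y, X, T, U, M, N

The first element of pre-order is the root; it splits in-order into left and right subtrees.
Root N: left subtree has 6 nodes {B, D, X, Y, G, T}, right has 2 {U, M}.
  Root T: left subtree has 5 nodes {B, D, X, Y, G}, right has 0 { }.
    Root X: left subtree has 2 nodes {B, D}, right has 2 {Y, G}.
      Root D: left subtree has 1 node {B}, right has 0 { }.
      Root Y: left subtree has 0 nodes { }, right has 1 {G}.
  Root M: left subtree has 1 node {U}, right has 0 { }.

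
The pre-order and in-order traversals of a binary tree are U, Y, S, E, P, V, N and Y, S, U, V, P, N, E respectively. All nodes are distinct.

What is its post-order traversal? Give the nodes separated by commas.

S, Y, V, N, P, E, U

The first element of pre-order is the root; it splits in-order into left and right subtrees.
Root U: left subtree has 2 nodes {Y, S}, right has 4 {V, P, N, E}.
  Root Y: left subtree has 0 nodes { }, right has 1 {S}.
  Root E: left subtree has 3 nodes {V, P, N}, right has 0 { }.
    Root P: left subtree has 1 node {V}, right has 1 {N}.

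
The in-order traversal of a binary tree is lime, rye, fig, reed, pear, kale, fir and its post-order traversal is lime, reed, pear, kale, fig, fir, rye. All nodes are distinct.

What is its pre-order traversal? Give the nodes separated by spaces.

rye lime fir fig kale pear reed

The last element of post-order is the root; it splits in-order into left and right subtrees.
Root rye: left subtree has 1 node {lime}, right has 5 {fig, reed, pear, kale, fir}.
  Root fir: left subtree has 4 nodes {fig, reed, pear, kale}, right has 0 { }.
    Root fig: left subtree has 0 nodes { }, right has 3 {reed, pear, kale}.
      Root kale: left subtree has 2 nodes {reed, pear}, right has 0 { }.
        Root pear: left subtree has 1 node {reed}, right has 0 { }.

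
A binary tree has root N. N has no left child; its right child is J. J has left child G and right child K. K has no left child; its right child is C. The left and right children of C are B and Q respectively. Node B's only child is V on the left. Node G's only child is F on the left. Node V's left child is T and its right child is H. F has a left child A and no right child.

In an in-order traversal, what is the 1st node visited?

In-order visits the left subtree, then the node, then the right subtree.
At N: no left child.
Visit N.
At N: go right to J.
  At J: go left to G.
    At G: go left to F.
      At F: go left to A.
        A is a leaf — visit A.
      Visit F.
      At F: no right child.
    Visit G.
    At G: no right child.
  Visit J.
  At J: go right to K.
    At K: no left child.
    Visit K.
    At K: go right to C.
      At C: go left to B.
        At B: go left to V.
          At V: go left to T.
            T is a leaf — visit T.
          Visit V.
          At V: go right to H.
            H is a leaf — visit H.
        Visit B.
        At B: no right child.
      Visit C.
      At C: go right to Q.
        Q is a leaf — visit Q.
Full in-order sequence: N, A, F, G, J, K, T, V, H, B, C, Q.

N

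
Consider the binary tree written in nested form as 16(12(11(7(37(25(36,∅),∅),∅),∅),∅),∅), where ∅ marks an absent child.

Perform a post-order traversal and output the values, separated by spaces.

Post-order visits the left subtree, then the right subtree, then the node.
At 16: go left to 12.
  At 12: go left to 11.
    At 11: go left to 7.
      At 7: go left to 37.
        At 37: go left to 25.
          At 25: go left to 36.
            36 is a leaf — visit 36.
          At 25: no right child.
          Visit 25.
        At 37: no right child.
        Visit 37.
      At 7: no right child.
      Visit 7.
    At 11: no right child.
    Visit 11.
  At 12: no right child.
  Visit 12.
At 16: no right child.
Visit 16.

36 25 37 7 11 12 16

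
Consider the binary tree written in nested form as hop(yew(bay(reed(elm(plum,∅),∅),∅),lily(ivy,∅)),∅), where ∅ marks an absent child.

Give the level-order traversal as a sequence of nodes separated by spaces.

Level-order visits nodes level by level from the root, left to right within each level.
Level 0: hop
Level 1: yew
Level 2: bay, lily
Level 3: reed, ivy
Level 4: elm
Level 5: plum

hop yew bay lily reed ivy elm plum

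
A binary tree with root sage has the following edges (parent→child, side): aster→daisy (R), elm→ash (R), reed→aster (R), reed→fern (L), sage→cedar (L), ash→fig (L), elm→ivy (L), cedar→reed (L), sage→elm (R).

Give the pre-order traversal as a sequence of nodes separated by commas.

Pre-order visits the node, then its left subtree, then its right subtree.
Visit sage.
At sage: go left to cedar.
  Visit cedar.
  At cedar: go left to reed.
    Visit reed.
    At reed: go left to fern.
      fern is a leaf — visit fern.
    At reed: go right to aster.
      Visit aster.
      At aster: no left child.
      At aster: go right to daisy.
        daisy is a leaf — visit daisy.
  At cedar: no right child.
At sage: go right to elm.
  Visit elm.
  At elm: go left to ivy.
    ivy is a leaf — visit ivy.
  At elm: go right to ash.
    Visit ash.
    At ash: go left to fig.
      fig is a leaf — visit fig.
    At ash: no right child.

sage, cedar, reed, fern, aster, daisy, elm, ivy, ash, fig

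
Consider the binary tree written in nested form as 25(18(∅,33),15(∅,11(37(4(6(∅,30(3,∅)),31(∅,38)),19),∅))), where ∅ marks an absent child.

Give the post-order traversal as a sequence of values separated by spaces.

33 18 3 30 6 38 31 4 19 37 11 15 25

Post-order visits the left subtree, then the right subtree, then the node.
At 25: go left to 18.
  At 18: no left child.
  At 18: go right to 33.
    33 is a leaf — visit 33.
  Visit 18.
At 25: go right to 15.
  At 15: no left child.
  At 15: go right to 11.
    At 11: go left to 37.
      At 37: go left to 4.
        At 4: go left to 6.
          At 6: no left child.
          At 6: go right to 30.
            At 30: go left to 3.
              3 is a leaf — visit 3.
            At 30: no right child.
            Visit 30.
          Visit 6.
        At 4: go right to 31.
          At 31: no left child.
          At 31: go right to 38.
            38 is a leaf — visit 38.
          Visit 31.
        Visit 4.
      At 37: go right to 19.
        19 is a leaf — visit 19.
      Visit 37.
    At 11: no right child.
    Visit 11.
  Visit 15.
Visit 25.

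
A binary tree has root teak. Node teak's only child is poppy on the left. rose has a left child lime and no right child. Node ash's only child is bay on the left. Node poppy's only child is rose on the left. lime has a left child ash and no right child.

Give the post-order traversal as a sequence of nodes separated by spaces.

bay ash lime rose poppy teak

Post-order visits the left subtree, then the right subtree, then the node.
At teak: go left to poppy.
  At poppy: go left to rose.
    At rose: go left to lime.
      At lime: go left to ash.
        At ash: go left to bay.
          bay is a leaf — visit bay.
        At ash: no right child.
        Visit ash.
      At lime: no right child.
      Visit lime.
    At rose: no right child.
    Visit rose.
  At poppy: no right child.
  Visit poppy.
At teak: no right child.
Visit teak.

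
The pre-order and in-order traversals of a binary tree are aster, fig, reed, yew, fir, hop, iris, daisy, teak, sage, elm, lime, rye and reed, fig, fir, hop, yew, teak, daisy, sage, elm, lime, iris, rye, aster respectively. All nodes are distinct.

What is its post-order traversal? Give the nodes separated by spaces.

reed hop fir teak lime elm sage daisy rye iris yew fig aster

The first element of pre-order is the root; it splits in-order into left and right subtrees.
Root aster: left subtree has 12 nodes {reed, fig, fir, hop, yew, teak, daisy, sage, elm, lime, iris, rye}, right has 0 { }.
  Root fig: left subtree has 1 node {reed}, right has 10 {fir, hop, yew, teak, daisy, sage, elm, lime, iris, rye}.
    Root yew: left subtree has 2 nodes {fir, hop}, right has 7 {teak, daisy, sage, elm, lime, iris, rye}.
      Root fir: left subtree has 0 nodes { }, right has 1 {hop}.
      Root iris: left subtree has 5 nodes {teak, daisy, sage, elm, lime}, right has 1 {rye}.
        Root daisy: left subtree has 1 node {teak}, right has 3 {sage, elm, lime}.
          Root sage: left subtree has 0 nodes { }, right has 2 {elm, lime}.
            Root elm: left subtree has 0 nodes { }, right has 1 {lime}.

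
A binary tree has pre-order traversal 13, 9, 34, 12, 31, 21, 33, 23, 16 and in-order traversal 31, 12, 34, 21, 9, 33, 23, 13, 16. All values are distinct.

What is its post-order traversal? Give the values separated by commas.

31, 12, 21, 34, 23, 33, 9, 16, 13

The first element of pre-order is the root; it splits in-order into left and right subtrees.
Root 13: left subtree has 7 nodes {31, 12, 34, 21, 9, 33, 23}, right has 1 {16}.
  Root 9: left subtree has 4 nodes {31, 12, 34, 21}, right has 2 {33, 23}.
    Root 34: left subtree has 2 nodes {31, 12}, right has 1 {21}.
      Root 12: left subtree has 1 node {31}, right has 0 { }.
    Root 33: left subtree has 0 nodes { }, right has 1 {23}.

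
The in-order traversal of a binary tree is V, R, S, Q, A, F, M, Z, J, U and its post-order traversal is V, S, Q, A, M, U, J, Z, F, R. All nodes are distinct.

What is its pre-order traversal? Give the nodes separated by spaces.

The last element of post-order is the root; it splits in-order into left and right subtrees.
Root R: left subtree has 1 node {V}, right has 8 {S, Q, A, F, M, Z, J, U}.
  Root F: left subtree has 3 nodes {S, Q, A}, right has 4 {M, Z, J, U}.
    Root A: left subtree has 2 nodes {S, Q}, right has 0 { }.
      Root Q: left subtree has 1 node {S}, right has 0 { }.
    Root Z: left subtree has 1 node {M}, right has 2 {J, U}.
      Root J: left subtree has 0 nodes { }, right has 1 {U}.

R V F A Q S Z M J U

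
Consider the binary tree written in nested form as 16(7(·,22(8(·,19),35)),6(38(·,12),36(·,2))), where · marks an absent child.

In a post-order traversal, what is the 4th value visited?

Post-order visits the left subtree, then the right subtree, then the node.
At 16: go left to 7.
  At 7: no left child.
  At 7: go right to 22.
    At 22: go left to 8.
      At 8: no left child.
      At 8: go right to 19.
        19 is a leaf — visit 19.
      Visit 8.
    At 22: go right to 35.
      35 is a leaf — visit 35.
    Visit 22.
  Visit 7.
At 16: go right to 6.
  At 6: go left to 38.
    At 38: no left child.
    At 38: go right to 12.
      12 is a leaf — visit 12.
    Visit 38.
  At 6: go right to 36.
    At 36: no left child.
    At 36: go right to 2.
      2 is a leaf — visit 2.
    Visit 36.
  Visit 6.
Visit 16.
Full post-order sequence: 19, 8, 35, 22, 7, 12, 38, 2, 36, 6, 16.

22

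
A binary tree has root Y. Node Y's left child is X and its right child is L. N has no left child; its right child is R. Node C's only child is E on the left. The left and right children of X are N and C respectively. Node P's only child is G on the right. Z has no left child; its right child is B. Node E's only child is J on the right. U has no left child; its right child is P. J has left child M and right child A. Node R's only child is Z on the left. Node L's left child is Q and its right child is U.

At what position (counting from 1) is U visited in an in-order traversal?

14

In-order visits the left subtree, then the node, then the right subtree.
At Y: go left to X.
  At X: go left to N.
    At N: no left child.
    Visit N.
    At N: go right to R.
      At R: go left to Z.
        At Z: no left child.
        Visit Z.
        At Z: go right to B.
          B is a leaf — visit B.
      Visit R.
      At R: no right child.
  Visit X.
  At X: go right to C.
    At C: go left to E.
      At E: no left child.
      Visit E.
      At E: go right to J.
        At J: go left to M.
          M is a leaf — visit M.
        Visit J.
        At J: go right to A.
          A is a leaf — visit A.
    Visit C.
    At C: no right child.
Visit Y.
At Y: go right to L.
  At L: go left to Q.
    Q is a leaf — visit Q.
  Visit L.
  At L: go right to U.
    At U: no left child.
    Visit U.
    At U: go right to P.
      At P: no left child.
      Visit P.
      At P: go right to G.
        G is a leaf — visit G.
Full in-order sequence: N, Z, B, R, X, E, M, J, A, C, Y, Q, L, U, P, G.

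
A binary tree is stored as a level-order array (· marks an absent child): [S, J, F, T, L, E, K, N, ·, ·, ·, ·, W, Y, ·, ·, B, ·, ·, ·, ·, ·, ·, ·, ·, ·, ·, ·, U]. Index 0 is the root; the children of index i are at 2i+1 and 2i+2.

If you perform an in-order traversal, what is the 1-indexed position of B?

2

In-order visits the left subtree, then the node, then the right subtree.
At S: go left to J.
  At J: go left to T.
    At T: go left to N.
      At N: no left child.
      Visit N.
      At N: go right to B.
        B is a leaf — visit B.
    Visit T.
    At T: no right child.
  Visit J.
  At J: go right to L.
    L is a leaf — visit L.
Visit S.
At S: go right to F.
  At F: go left to E.
    At E: no left child.
    Visit E.
    At E: go right to W.
      W is a leaf — visit W.
  Visit F.
  At F: go right to K.
    At K: go left to Y.
      At Y: no left child.
      Visit Y.
      At Y: go right to U.
        U is a leaf — visit U.
    Visit K.
    At K: no right child.
Full in-order sequence: N, B, T, J, L, S, E, W, F, Y, U, K.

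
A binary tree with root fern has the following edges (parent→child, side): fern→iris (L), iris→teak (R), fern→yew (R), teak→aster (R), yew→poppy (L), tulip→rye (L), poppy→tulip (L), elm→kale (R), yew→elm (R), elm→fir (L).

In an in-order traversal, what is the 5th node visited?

rye

In-order visits the left subtree, then the node, then the right subtree.
At fern: go left to iris.
  At iris: no left child.
  Visit iris.
  At iris: go right to teak.
    At teak: no left child.
    Visit teak.
    At teak: go right to aster.
      aster is a leaf — visit aster.
Visit fern.
At fern: go right to yew.
  At yew: go left to poppy.
    At poppy: go left to tulip.
      At tulip: go left to rye.
        rye is a leaf — visit rye.
      Visit tulip.
      At tulip: no right child.
    Visit poppy.
    At poppy: no right child.
  Visit yew.
  At yew: go right to elm.
    At elm: go left to fir.
      fir is a leaf — visit fir.
    Visit elm.
    At elm: go right to kale.
      kale is a leaf — visit kale.
Full in-order sequence: iris, teak, aster, fern, rye, tulip, poppy, yew, fir, elm, kale.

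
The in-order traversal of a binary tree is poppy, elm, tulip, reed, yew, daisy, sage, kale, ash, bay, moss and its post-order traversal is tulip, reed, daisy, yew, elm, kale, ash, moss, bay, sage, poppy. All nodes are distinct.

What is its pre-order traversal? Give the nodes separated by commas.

poppy, sage, elm, yew, reed, tulip, daisy, bay, ash, kale, moss

The last element of post-order is the root; it splits in-order into left and right subtrees.
Root poppy: left subtree has 0 nodes { }, right has 10 {elm, tulip, reed, yew, daisy, sage, kale, ash, bay, moss}.
  Root sage: left subtree has 5 nodes {elm, tulip, reed, yew, daisy}, right has 4 {kale, ash, bay, moss}.
    Root elm: left subtree has 0 nodes { }, right has 4 {tulip, reed, yew, daisy}.
      Root yew: left subtree has 2 nodes {tulip, reed}, right has 1 {daisy}.
        Root reed: left subtree has 1 node {tulip}, right has 0 { }.
    Root bay: left subtree has 2 nodes {kale, ash}, right has 1 {moss}.
      Root ash: left subtree has 1 node {kale}, right has 0 { }.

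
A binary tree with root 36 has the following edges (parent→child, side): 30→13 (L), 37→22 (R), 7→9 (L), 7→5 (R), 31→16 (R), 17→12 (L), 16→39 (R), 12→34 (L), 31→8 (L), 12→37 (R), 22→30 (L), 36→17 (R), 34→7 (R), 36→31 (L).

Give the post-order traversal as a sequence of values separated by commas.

Post-order visits the left subtree, then the right subtree, then the node.
At 36: go left to 31.
  At 31: go left to 8.
    8 is a leaf — visit 8.
  At 31: go right to 16.
    At 16: no left child.
    At 16: go right to 39.
      39 is a leaf — visit 39.
    Visit 16.
  Visit 31.
At 36: go right to 17.
  At 17: go left to 12.
    At 12: go left to 34.
      At 34: no left child.
      At 34: go right to 7.
        At 7: go left to 9.
          9 is a leaf — visit 9.
        At 7: go right to 5.
          5 is a leaf — visit 5.
        Visit 7.
      Visit 34.
    At 12: go right to 37.
      At 37: no left child.
      At 37: go right to 22.
        At 22: go left to 30.
          At 30: go left to 13.
            13 is a leaf — visit 13.
          At 30: no right child.
          Visit 30.
        At 22: no right child.
        Visit 22.
      Visit 37.
    Visit 12.
  At 17: no right child.
  Visit 17.
Visit 36.

8, 39, 16, 31, 9, 5, 7, 34, 13, 30, 22, 37, 12, 17, 36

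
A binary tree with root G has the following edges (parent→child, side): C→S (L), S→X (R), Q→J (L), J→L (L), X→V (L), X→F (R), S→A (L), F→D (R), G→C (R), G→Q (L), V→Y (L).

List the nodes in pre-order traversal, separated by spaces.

G Q J L C S A X V Y F D

Pre-order visits the node, then its left subtree, then its right subtree.
Visit G.
At G: go left to Q.
  Visit Q.
  At Q: go left to J.
    Visit J.
    At J: go left to L.
      L is a leaf — visit L.
    At J: no right child.
  At Q: no right child.
At G: go right to C.
  Visit C.
  At C: go left to S.
    Visit S.
    At S: go left to A.
      A is a leaf — visit A.
    At S: go right to X.
      Visit X.
      At X: go left to V.
        Visit V.
        At V: go left to Y.
          Y is a leaf — visit Y.
        At V: no right child.
      At X: go right to F.
        Visit F.
        At F: no left child.
        At F: go right to D.
          D is a leaf — visit D.
  At C: no right child.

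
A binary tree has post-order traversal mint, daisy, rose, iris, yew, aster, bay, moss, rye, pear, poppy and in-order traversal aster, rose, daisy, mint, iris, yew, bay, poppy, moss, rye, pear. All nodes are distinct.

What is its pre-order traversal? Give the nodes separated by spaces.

poppy bay aster yew iris rose daisy mint pear rye moss

The last element of post-order is the root; it splits in-order into left and right subtrees.
Root poppy: left subtree has 7 nodes {aster, rose, daisy, mint, iris, yew, bay}, right has 3 {moss, rye, pear}.
  Root bay: left subtree has 6 nodes {aster, rose, daisy, mint, iris, yew}, right has 0 { }.
    Root aster: left subtree has 0 nodes { }, right has 5 {rose, daisy, mint, iris, yew}.
      Root yew: left subtree has 4 nodes {rose, daisy, mint, iris}, right has 0 { }.
        Root iris: left subtree has 3 nodes {rose, daisy, mint}, right has 0 { }.
          Root rose: left subtree has 0 nodes { }, right has 2 {daisy, mint}.
            Root daisy: left subtree has 0 nodes { }, right has 1 {mint}.
  Root pear: left subtree has 2 nodes {moss, rye}, right has 0 { }.
    Root rye: left subtree has 1 node {moss}, right has 0 { }.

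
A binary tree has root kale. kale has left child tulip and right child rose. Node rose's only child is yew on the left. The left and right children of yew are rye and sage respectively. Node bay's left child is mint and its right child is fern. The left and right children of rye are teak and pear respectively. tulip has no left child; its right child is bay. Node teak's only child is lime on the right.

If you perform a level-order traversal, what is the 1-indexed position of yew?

5

Level-order visits nodes level by level from the root, left to right within each level.
Level 0: kale
Level 1: tulip, rose
Level 2: bay, yew
Level 3: mint, fern, rye, sage
Level 4: teak, pear
Level 5: lime
Full level-order sequence: kale, tulip, rose, bay, yew, mint, fern, rye, sage, teak, pear, lime.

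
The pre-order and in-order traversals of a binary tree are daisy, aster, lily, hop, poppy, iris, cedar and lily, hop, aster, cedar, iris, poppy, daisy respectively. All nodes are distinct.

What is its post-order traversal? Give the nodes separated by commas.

The first element of pre-order is the root; it splits in-order into left and right subtrees.
Root daisy: left subtree has 6 nodes {lily, hop, aster, cedar, iris, poppy}, right has 0 { }.
  Root aster: left subtree has 2 nodes {lily, hop}, right has 3 {cedar, iris, poppy}.
    Root lily: left subtree has 0 nodes { }, right has 1 {hop}.
    Root poppy: left subtree has 2 nodes {cedar, iris}, right has 0 { }.
      Root iris: left subtree has 1 node {cedar}, right has 0 { }.

hop, lily, cedar, iris, poppy, aster, daisy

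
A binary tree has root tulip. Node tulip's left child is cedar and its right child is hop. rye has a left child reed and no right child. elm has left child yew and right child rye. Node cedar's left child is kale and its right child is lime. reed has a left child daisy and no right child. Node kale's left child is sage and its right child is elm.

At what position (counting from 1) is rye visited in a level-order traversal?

9

Level-order visits nodes level by level from the root, left to right within each level.
Level 0: tulip
Level 1: cedar, hop
Level 2: kale, lime
Level 3: sage, elm
Level 4: yew, rye
Level 5: reed
Level 6: daisy
Full level-order sequence: tulip, cedar, hop, kale, lime, sage, elm, yew, rye, reed, daisy.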